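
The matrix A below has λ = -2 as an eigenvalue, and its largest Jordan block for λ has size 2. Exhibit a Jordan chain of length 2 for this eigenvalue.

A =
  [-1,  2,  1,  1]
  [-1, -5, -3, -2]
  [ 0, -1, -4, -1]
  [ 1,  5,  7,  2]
A Jordan chain for λ = -2 of length 2:
v_1 = (1, -1, 0, 1)ᵀ
v_2 = (1, 0, 0, 0)ᵀ

Let N = A − (-2)·I. We want v_2 with N^2 v_2 = 0 but N^1 v_2 ≠ 0; then v_{j-1} := N · v_j for j = 2, …, 2.

Pick v_2 = (1, 0, 0, 0)ᵀ.
Then v_1 = N · v_2 = (1, -1, 0, 1)ᵀ.

Sanity check: (A − (-2)·I) v_1 = (0, 0, 0, 0)ᵀ = 0. ✓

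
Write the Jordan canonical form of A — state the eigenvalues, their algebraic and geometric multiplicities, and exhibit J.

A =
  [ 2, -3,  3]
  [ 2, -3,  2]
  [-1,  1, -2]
J_2(-1) ⊕ J_1(-1)

The characteristic polynomial is
  det(x·I − A) = x^3 + 3*x^2 + 3*x + 1 = (x + 1)^3

Eigenvalues and multiplicities (the geometric multiplicity of λ is n − rank(A − λI), which equals the number of Jordan blocks for λ):
  λ = -1: algebraic multiplicity = 3, geometric multiplicity = 2

Determining the block sizes for each eigenvalue:
  λ = -1: 2 blocks summing to 3 forces exactly one block of size 2 and the rest size 1 → block sizes [2, 1]

Assembling the blocks gives a Jordan form
J =
  [-1,  1,  0]
  [ 0, -1,  0]
  [ 0,  0, -1]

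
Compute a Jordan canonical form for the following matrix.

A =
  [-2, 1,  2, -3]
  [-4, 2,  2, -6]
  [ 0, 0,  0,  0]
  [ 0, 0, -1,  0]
J_3(0) ⊕ J_1(0)

The characteristic polynomial is
  det(x·I − A) = x^4

Eigenvalues and multiplicities (the geometric multiplicity of λ is n − rank(A − λI), which equals the number of Jordan blocks for λ):
  λ = 0: algebraic multiplicity = 4, geometric multiplicity = 2

Determining the block sizes for each eigenvalue:
  λ = 0: with am = 4 and gm = 2, the partition is not yet determined (e.g. several partitions of 4 into 2 parts exist). Let N = A − (0)·I. Computing rank(N^1) = 2, rank(N^2) = 1, rank(N^3) = 0; the number of blocks of size ≥ j is rank(N^{j−1}) − rank(N^j), giving [2, 1, 1]. So we have 1 block(s) of size 3, 1 block(s) of size 1 → block sizes [3, 1]

Assembling the blocks gives a Jordan form
J =
  [0, 1, 0, 0]
  [0, 0, 1, 0]
  [0, 0, 0, 0]
  [0, 0, 0, 0]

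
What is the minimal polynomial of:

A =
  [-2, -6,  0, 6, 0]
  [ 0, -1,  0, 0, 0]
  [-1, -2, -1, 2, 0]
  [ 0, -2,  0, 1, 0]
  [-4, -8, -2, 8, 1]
x^3 + 2*x^2 - x - 2

The characteristic polynomial is χ_A(x) = (x - 1)^2*(x + 1)^2*(x + 2), so the eigenvalues are known. The minimal polynomial is
  m_A(x) = Π_λ (x − λ)^{k_λ}
where k_λ is the size of the *largest* Jordan block for λ (equivalently, the smallest k with (A − λI)^k v = 0 for every generalised eigenvector v of λ).

  λ = -2: largest Jordan block has size 1, contributing (x + 2)
  λ = -1: largest Jordan block has size 1, contributing (x + 1)
  λ = 1: largest Jordan block has size 1, contributing (x − 1)

So m_A(x) = (x - 1)*(x + 1)*(x + 2) = x^3 + 2*x^2 - x - 2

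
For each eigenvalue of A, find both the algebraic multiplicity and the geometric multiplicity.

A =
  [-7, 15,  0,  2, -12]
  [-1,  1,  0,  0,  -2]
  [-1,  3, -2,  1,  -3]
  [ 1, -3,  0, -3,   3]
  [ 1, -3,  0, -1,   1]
λ = -2: alg = 5, geom = 3

Step 1 — factor the characteristic polynomial to read off the algebraic multiplicities:
  χ_A(x) = (x + 2)^5

Step 2 — compute geometric multiplicities via the rank-nullity identity g(λ) = n − rank(A − λI):
  rank(A − (-2)·I) = 2, so dim ker(A − (-2)·I) = n − 2 = 3

Summary:
  λ = -2: algebraic multiplicity = 5, geometric multiplicity = 3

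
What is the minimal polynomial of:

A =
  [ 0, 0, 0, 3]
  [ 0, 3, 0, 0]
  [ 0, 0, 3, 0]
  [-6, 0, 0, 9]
x^2 - 9*x + 18

The characteristic polynomial is χ_A(x) = (x - 6)*(x - 3)^3, so the eigenvalues are known. The minimal polynomial is
  m_A(x) = Π_λ (x − λ)^{k_λ}
where k_λ is the size of the *largest* Jordan block for λ (equivalently, the smallest k with (A − λI)^k v = 0 for every generalised eigenvector v of λ).

  λ = 3: largest Jordan block has size 1, contributing (x − 3)
  λ = 6: largest Jordan block has size 1, contributing (x − 6)

So m_A(x) = (x - 6)*(x - 3) = x^2 - 9*x + 18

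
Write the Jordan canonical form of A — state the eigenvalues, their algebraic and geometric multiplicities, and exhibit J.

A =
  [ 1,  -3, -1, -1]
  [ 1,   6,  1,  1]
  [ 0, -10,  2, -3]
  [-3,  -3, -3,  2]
J_3(2) ⊕ J_1(5)

The characteristic polynomial is
  det(x·I − A) = x^4 - 11*x^3 + 42*x^2 - 68*x + 40 = (x - 5)*(x - 2)^3

Eigenvalues and multiplicities (the geometric multiplicity of λ is n − rank(A − λI), which equals the number of Jordan blocks for λ):
  λ = 2: algebraic multiplicity = 3, geometric multiplicity = 1
  λ = 5: algebraic multiplicity = 1, geometric multiplicity = 1

Determining the block sizes for each eigenvalue:
  λ = 2: one block (gm = 1), so the single block has size am = 3 → block sizes [3]
  λ = 5: one block (gm = 1), so the single block has size am = 1 → block sizes [1]

Assembling the blocks gives a Jordan form
J =
  [2, 1, 0, 0]
  [0, 2, 1, 0]
  [0, 0, 2, 0]
  [0, 0, 0, 5]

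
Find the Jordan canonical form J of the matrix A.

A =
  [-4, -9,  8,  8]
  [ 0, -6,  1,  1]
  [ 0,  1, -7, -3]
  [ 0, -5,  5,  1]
J_3(-4) ⊕ J_1(-4)

The characteristic polynomial is
  det(x·I − A) = x^4 + 16*x^3 + 96*x^2 + 256*x + 256 = (x + 4)^4

Eigenvalues and multiplicities (the geometric multiplicity of λ is n − rank(A − λI), which equals the number of Jordan blocks for λ):
  λ = -4: algebraic multiplicity = 4, geometric multiplicity = 2

Determining the block sizes for each eigenvalue:
  λ = -4: with am = 4 and gm = 2, the partition is not yet determined (e.g. several partitions of 4 into 2 parts exist). Let N = A − (-4)·I. Computing rank(N^1) = 2, rank(N^2) = 1, rank(N^3) = 0; the number of blocks of size ≥ j is rank(N^{j−1}) − rank(N^j), giving [2, 1, 1]. So we have 1 block(s) of size 3, 1 block(s) of size 1 → block sizes [3, 1]

Assembling the blocks gives a Jordan form
J =
  [-4,  1,  0,  0]
  [ 0, -4,  1,  0]
  [ 0,  0, -4,  0]
  [ 0,  0,  0, -4]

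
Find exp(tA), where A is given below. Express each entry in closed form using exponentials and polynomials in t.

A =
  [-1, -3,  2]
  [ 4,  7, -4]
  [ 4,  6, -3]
e^{tA} =
  [-2*t*exp(t) + exp(t), -3*t*exp(t), 2*t*exp(t)]
  [4*t*exp(t), 6*t*exp(t) + exp(t), -4*t*exp(t)]
  [4*t*exp(t), 6*t*exp(t), -4*t*exp(t) + exp(t)]

Strategy: write A = P · J · P⁻¹ where J is a Jordan canonical form, so e^{tA} = P · e^{tJ} · P⁻¹, and e^{tJ} can be computed block-by-block.

A has Jordan form
J =
  [1, 1, 0]
  [0, 1, 0]
  [0, 0, 1]
(up to reordering of blocks).

Per-block formulas:
  For a 2×2 Jordan block J_2(1): exp(t · J_2(1)) = e^(1t)·(I + t·N), where N is the 2×2 nilpotent shift.
  For a 1×1 block at λ = 1: exp(t · [1]) = [e^(1t)].

After assembling e^{tJ} and conjugating by P, we get:

e^{tA} =
  [-2*t*exp(t) + exp(t), -3*t*exp(t), 2*t*exp(t)]
  [4*t*exp(t), 6*t*exp(t) + exp(t), -4*t*exp(t)]
  [4*t*exp(t), 6*t*exp(t), -4*t*exp(t) + exp(t)]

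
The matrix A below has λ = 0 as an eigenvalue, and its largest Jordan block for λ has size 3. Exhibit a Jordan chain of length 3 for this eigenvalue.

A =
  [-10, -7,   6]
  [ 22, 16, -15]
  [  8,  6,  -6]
A Jordan chain for λ = 0 of length 3:
v_1 = (-6, 12, 4)ᵀ
v_2 = (-10, 22, 8)ᵀ
v_3 = (1, 0, 0)ᵀ

Let N = A − (0)·I. We want v_3 with N^3 v_3 = 0 but N^2 v_3 ≠ 0; then v_{j-1} := N · v_j for j = 3, …, 2.

Pick v_3 = (1, 0, 0)ᵀ.
Then v_2 = N · v_3 = (-10, 22, 8)ᵀ.
Then v_1 = N · v_2 = (-6, 12, 4)ᵀ.

Sanity check: (A − (0)·I) v_1 = (0, 0, 0)ᵀ = 0. ✓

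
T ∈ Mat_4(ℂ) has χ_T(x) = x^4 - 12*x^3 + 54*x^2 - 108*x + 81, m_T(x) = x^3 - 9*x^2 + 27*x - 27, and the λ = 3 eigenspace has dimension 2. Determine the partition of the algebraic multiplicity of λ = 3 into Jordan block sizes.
Block sizes for λ = 3: [3, 1]

Step 1 — from the characteristic polynomial, algebraic multiplicity of λ = 3 is 4. From dim ker(T − (3)·I) = 2, there are exactly 2 Jordan blocks for λ = 3.
Step 2 — from the minimal polynomial, the factor (x − 3)^3 tells us the largest block for λ = 3 has size 3.
Step 3 — with total size 4, 2 blocks, and largest block 3, the block sizes (in nonincreasing order) are [3, 1].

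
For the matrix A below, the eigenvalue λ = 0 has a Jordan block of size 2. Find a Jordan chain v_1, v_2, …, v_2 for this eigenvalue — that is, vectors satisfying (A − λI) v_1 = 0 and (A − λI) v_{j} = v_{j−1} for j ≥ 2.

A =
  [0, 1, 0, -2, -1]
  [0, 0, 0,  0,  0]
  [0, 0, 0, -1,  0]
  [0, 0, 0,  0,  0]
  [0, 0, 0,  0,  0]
A Jordan chain for λ = 0 of length 2:
v_1 = (1, 0, 0, 0, 0)ᵀ
v_2 = (0, 1, 0, 0, 0)ᵀ

Let N = A − (0)·I. We want v_2 with N^2 v_2 = 0 but N^1 v_2 ≠ 0; then v_{j-1} := N · v_j for j = 2, …, 2.

Pick v_2 = (0, 1, 0, 0, 0)ᵀ.
Then v_1 = N · v_2 = (1, 0, 0, 0, 0)ᵀ.

Sanity check: (A − (0)·I) v_1 = (0, 0, 0, 0, 0)ᵀ = 0. ✓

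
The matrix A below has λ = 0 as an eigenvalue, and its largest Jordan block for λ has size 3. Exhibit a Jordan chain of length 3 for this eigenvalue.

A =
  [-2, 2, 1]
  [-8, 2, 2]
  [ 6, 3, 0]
A Jordan chain for λ = 0 of length 3:
v_1 = (-6, 12, -36)ᵀ
v_2 = (-2, -8, 6)ᵀ
v_3 = (1, 0, 0)ᵀ

Let N = A − (0)·I. We want v_3 with N^3 v_3 = 0 but N^2 v_3 ≠ 0; then v_{j-1} := N · v_j for j = 3, …, 2.

Pick v_3 = (1, 0, 0)ᵀ.
Then v_2 = N · v_3 = (-2, -8, 6)ᵀ.
Then v_1 = N · v_2 = (-6, 12, -36)ᵀ.

Sanity check: (A − (0)·I) v_1 = (0, 0, 0)ᵀ = 0. ✓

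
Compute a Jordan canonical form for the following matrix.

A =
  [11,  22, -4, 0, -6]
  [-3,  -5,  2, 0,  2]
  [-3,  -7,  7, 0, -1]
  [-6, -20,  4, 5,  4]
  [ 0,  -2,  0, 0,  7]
J_3(5) ⊕ J_1(5) ⊕ J_1(5)

The characteristic polynomial is
  det(x·I − A) = x^5 - 25*x^4 + 250*x^3 - 1250*x^2 + 3125*x - 3125 = (x - 5)^5

Eigenvalues and multiplicities (the geometric multiplicity of λ is n − rank(A − λI), which equals the number of Jordan blocks for λ):
  λ = 5: algebraic multiplicity = 5, geometric multiplicity = 3

Determining the block sizes for each eigenvalue:
  λ = 5: with am = 5 and gm = 3, the partition is not yet determined (e.g. several partitions of 5 into 3 parts exist). Let N = A − (5)·I. Computing rank(N^1) = 2, rank(N^2) = 1, rank(N^3) = 0; the number of blocks of size ≥ j is rank(N^{j−1}) − rank(N^j), giving [3, 1, 1]. So we have 1 block(s) of size 3, 2 block(s) of size 1 → block sizes [3, 1, 1]

Assembling the blocks gives a Jordan form
J =
  [5, 1, 0, 0, 0]
  [0, 5, 1, 0, 0]
  [0, 0, 5, 0, 0]
  [0, 0, 0, 5, 0]
  [0, 0, 0, 0, 5]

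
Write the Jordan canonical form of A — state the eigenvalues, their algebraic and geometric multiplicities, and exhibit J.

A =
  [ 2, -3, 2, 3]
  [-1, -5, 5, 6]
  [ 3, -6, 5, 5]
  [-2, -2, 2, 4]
J_1(0) ⊕ J_3(2)

The characteristic polynomial is
  det(x·I − A) = x^4 - 6*x^3 + 12*x^2 - 8*x = x*(x - 2)^3

Eigenvalues and multiplicities (the geometric multiplicity of λ is n − rank(A − λI), which equals the number of Jordan blocks for λ):
  λ = 0: algebraic multiplicity = 1, geometric multiplicity = 1
  λ = 2: algebraic multiplicity = 3, geometric multiplicity = 1

Determining the block sizes for each eigenvalue:
  λ = 0: one block (gm = 1), so the single block has size am = 1 → block sizes [1]
  λ = 2: one block (gm = 1), so the single block has size am = 3 → block sizes [3]

Assembling the blocks gives a Jordan form
J =
  [0, 0, 0, 0]
  [0, 2, 1, 0]
  [0, 0, 2, 1]
  [0, 0, 0, 2]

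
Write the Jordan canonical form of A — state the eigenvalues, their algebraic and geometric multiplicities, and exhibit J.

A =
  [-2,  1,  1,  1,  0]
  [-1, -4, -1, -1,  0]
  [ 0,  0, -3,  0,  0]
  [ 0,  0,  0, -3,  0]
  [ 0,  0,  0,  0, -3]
J_2(-3) ⊕ J_1(-3) ⊕ J_1(-3) ⊕ J_1(-3)

The characteristic polynomial is
  det(x·I − A) = x^5 + 15*x^4 + 90*x^3 + 270*x^2 + 405*x + 243 = (x + 3)^5

Eigenvalues and multiplicities (the geometric multiplicity of λ is n − rank(A − λI), which equals the number of Jordan blocks for λ):
  λ = -3: algebraic multiplicity = 5, geometric multiplicity = 4

Determining the block sizes for each eigenvalue:
  λ = -3: 4 blocks summing to 5 forces exactly one block of size 2 and the rest size 1 → block sizes [2, 1, 1, 1]

Assembling the blocks gives a Jordan form
J =
  [-3,  1,  0,  0,  0]
  [ 0, -3,  0,  0,  0]
  [ 0,  0, -3,  0,  0]
  [ 0,  0,  0, -3,  0]
  [ 0,  0,  0,  0, -3]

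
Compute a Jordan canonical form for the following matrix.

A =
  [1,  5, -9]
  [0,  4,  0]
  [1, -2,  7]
J_3(4)

The characteristic polynomial is
  det(x·I − A) = x^3 - 12*x^2 + 48*x - 64 = (x - 4)^3

Eigenvalues and multiplicities (the geometric multiplicity of λ is n − rank(A − λI), which equals the number of Jordan blocks for λ):
  λ = 4: algebraic multiplicity = 3, geometric multiplicity = 1

Determining the block sizes for each eigenvalue:
  λ = 4: one block (gm = 1), so the single block has size am = 3 → block sizes [3]

Assembling the blocks gives a Jordan form
J =
  [4, 1, 0]
  [0, 4, 1]
  [0, 0, 4]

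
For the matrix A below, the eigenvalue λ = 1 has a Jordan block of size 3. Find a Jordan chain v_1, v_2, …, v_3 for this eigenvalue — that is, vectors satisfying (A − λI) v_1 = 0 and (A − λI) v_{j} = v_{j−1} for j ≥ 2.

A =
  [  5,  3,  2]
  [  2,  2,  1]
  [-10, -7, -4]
A Jordan chain for λ = 1 of length 3:
v_1 = (2, 0, -4)ᵀ
v_2 = (4, 2, -10)ᵀ
v_3 = (1, 0, 0)ᵀ

Let N = A − (1)·I. We want v_3 with N^3 v_3 = 0 but N^2 v_3 ≠ 0; then v_{j-1} := N · v_j for j = 3, …, 2.

Pick v_3 = (1, 0, 0)ᵀ.
Then v_2 = N · v_3 = (4, 2, -10)ᵀ.
Then v_1 = N · v_2 = (2, 0, -4)ᵀ.

Sanity check: (A − (1)·I) v_1 = (0, 0, 0)ᵀ = 0. ✓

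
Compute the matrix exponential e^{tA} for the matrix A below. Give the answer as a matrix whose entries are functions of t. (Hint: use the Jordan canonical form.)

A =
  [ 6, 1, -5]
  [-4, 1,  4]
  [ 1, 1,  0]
e^{tA} =
  [t*exp(t) + exp(5*t), t*exp(t), -t*exp(t) - exp(5*t) + exp(t)]
  [-exp(5*t) + exp(t), exp(t), exp(5*t) - exp(t)]
  [t*exp(t), t*exp(t), -t*exp(t) + exp(t)]

Strategy: write A = P · J · P⁻¹ where J is a Jordan canonical form, so e^{tA} = P · e^{tJ} · P⁻¹, and e^{tJ} can be computed block-by-block.

A has Jordan form
J =
  [1, 1, 0]
  [0, 1, 0]
  [0, 0, 5]
(up to reordering of blocks).

Per-block formulas:
  For a 1×1 block at λ = 5: exp(t · [5]) = [e^(5t)].
  For a 2×2 Jordan block J_2(1): exp(t · J_2(1)) = e^(1t)·(I + t·N), where N is the 2×2 nilpotent shift.

After assembling e^{tJ} and conjugating by P, we get:

e^{tA} =
  [t*exp(t) + exp(5*t), t*exp(t), -t*exp(t) - exp(5*t) + exp(t)]
  [-exp(5*t) + exp(t), exp(t), exp(5*t) - exp(t)]
  [t*exp(t), t*exp(t), -t*exp(t) + exp(t)]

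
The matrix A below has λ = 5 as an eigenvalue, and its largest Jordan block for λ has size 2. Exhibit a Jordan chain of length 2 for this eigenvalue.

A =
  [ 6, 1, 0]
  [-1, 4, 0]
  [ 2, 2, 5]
A Jordan chain for λ = 5 of length 2:
v_1 = (1, -1, 2)ᵀ
v_2 = (1, 0, 0)ᵀ

Let N = A − (5)·I. We want v_2 with N^2 v_2 = 0 but N^1 v_2 ≠ 0; then v_{j-1} := N · v_j for j = 2, …, 2.

Pick v_2 = (1, 0, 0)ᵀ.
Then v_1 = N · v_2 = (1, -1, 2)ᵀ.

Sanity check: (A − (5)·I) v_1 = (0, 0, 0)ᵀ = 0. ✓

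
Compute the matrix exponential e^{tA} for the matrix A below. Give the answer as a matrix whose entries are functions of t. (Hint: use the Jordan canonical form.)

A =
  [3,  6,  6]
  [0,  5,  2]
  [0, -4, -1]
e^{tA} =
  [exp(3*t), 3*exp(3*t) - 3*exp(t), 3*exp(3*t) - 3*exp(t)]
  [0, 2*exp(3*t) - exp(t), exp(3*t) - exp(t)]
  [0, -2*exp(3*t) + 2*exp(t), -exp(3*t) + 2*exp(t)]

Strategy: write A = P · J · P⁻¹ where J is a Jordan canonical form, so e^{tA} = P · e^{tJ} · P⁻¹, and e^{tJ} can be computed block-by-block.

A has Jordan form
J =
  [1, 0, 0]
  [0, 3, 0]
  [0, 0, 3]
(up to reordering of blocks).

Per-block formulas:
  For a 1×1 block at λ = 1: exp(t · [1]) = [e^(1t)].
  For a 1×1 block at λ = 3: exp(t · [3]) = [e^(3t)].

After assembling e^{tJ} and conjugating by P, we get:

e^{tA} =
  [exp(3*t), 3*exp(3*t) - 3*exp(t), 3*exp(3*t) - 3*exp(t)]
  [0, 2*exp(3*t) - exp(t), exp(3*t) - exp(t)]
  [0, -2*exp(3*t) + 2*exp(t), -exp(3*t) + 2*exp(t)]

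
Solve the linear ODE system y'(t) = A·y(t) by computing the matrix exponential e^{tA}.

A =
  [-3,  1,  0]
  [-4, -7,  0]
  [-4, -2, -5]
e^{tA} =
  [2*t*exp(-5*t) + exp(-5*t), t*exp(-5*t), 0]
  [-4*t*exp(-5*t), -2*t*exp(-5*t) + exp(-5*t), 0]
  [-4*t*exp(-5*t), -2*t*exp(-5*t), exp(-5*t)]

Strategy: write A = P · J · P⁻¹ where J is a Jordan canonical form, so e^{tA} = P · e^{tJ} · P⁻¹, and e^{tJ} can be computed block-by-block.

A has Jordan form
J =
  [-5,  1,  0]
  [ 0, -5,  0]
  [ 0,  0, -5]
(up to reordering of blocks).

Per-block formulas:
  For a 2×2 Jordan block J_2(-5): exp(t · J_2(-5)) = e^(-5t)·(I + t·N), where N is the 2×2 nilpotent shift.
  For a 1×1 block at λ = -5: exp(t · [-5]) = [e^(-5t)].

After assembling e^{tJ} and conjugating by P, we get:

e^{tA} =
  [2*t*exp(-5*t) + exp(-5*t), t*exp(-5*t), 0]
  [-4*t*exp(-5*t), -2*t*exp(-5*t) + exp(-5*t), 0]
  [-4*t*exp(-5*t), -2*t*exp(-5*t), exp(-5*t)]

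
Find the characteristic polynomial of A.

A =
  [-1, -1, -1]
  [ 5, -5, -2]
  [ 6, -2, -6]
x^3 + 12*x^2 + 48*x + 64

Expanding det(x·I − A) (e.g. by cofactor expansion or by noting that A is similar to its Jordan form J, which has the same characteristic polynomial as A) gives
  χ_A(x) = x^3 + 12*x^2 + 48*x + 64
which factors as (x + 4)^3. The eigenvalues (with algebraic multiplicities) are λ = -4 with multiplicity 3.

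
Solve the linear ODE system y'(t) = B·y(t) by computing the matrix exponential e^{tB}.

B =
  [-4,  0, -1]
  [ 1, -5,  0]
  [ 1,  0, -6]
e^{tB} =
  [t*exp(-5*t) + exp(-5*t), 0, -t*exp(-5*t)]
  [t^2*exp(-5*t)/2 + t*exp(-5*t), exp(-5*t), -t^2*exp(-5*t)/2]
  [t*exp(-5*t), 0, -t*exp(-5*t) + exp(-5*t)]

Strategy: write B = P · J · P⁻¹ where J is a Jordan canonical form, so e^{tB} = P · e^{tJ} · P⁻¹, and e^{tJ} can be computed block-by-block.

B has Jordan form
J =
  [-5,  1,  0]
  [ 0, -5,  1]
  [ 0,  0, -5]
(up to reordering of blocks).

Per-block formulas:
  For a 3×3 Jordan block J_3(-5): exp(t · J_3(-5)) = e^(-5t)·(I + t·N + (t^2/2)·N^2), where N is the 3×3 nilpotent shift.

After assembling e^{tJ} and conjugating by P, we get:

e^{tB} =
  [t*exp(-5*t) + exp(-5*t), 0, -t*exp(-5*t)]
  [t^2*exp(-5*t)/2 + t*exp(-5*t), exp(-5*t), -t^2*exp(-5*t)/2]
  [t*exp(-5*t), 0, -t*exp(-5*t) + exp(-5*t)]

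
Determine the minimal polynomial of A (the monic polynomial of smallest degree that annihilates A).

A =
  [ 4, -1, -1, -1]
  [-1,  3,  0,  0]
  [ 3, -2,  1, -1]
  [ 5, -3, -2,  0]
x^3 - 6*x^2 + 12*x - 8

The characteristic polynomial is χ_A(x) = (x - 2)^4, so the eigenvalues are known. The minimal polynomial is
  m_A(x) = Π_λ (x − λ)^{k_λ}
where k_λ is the size of the *largest* Jordan block for λ (equivalently, the smallest k with (A − λI)^k v = 0 for every generalised eigenvector v of λ).

  λ = 2: largest Jordan block has size 3, contributing (x − 2)^3

So m_A(x) = (x - 2)^3 = x^3 - 6*x^2 + 12*x - 8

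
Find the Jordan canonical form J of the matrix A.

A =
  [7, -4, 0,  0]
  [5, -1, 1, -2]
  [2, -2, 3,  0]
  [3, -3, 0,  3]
J_3(3) ⊕ J_1(3)

The characteristic polynomial is
  det(x·I − A) = x^4 - 12*x^3 + 54*x^2 - 108*x + 81 = (x - 3)^4

Eigenvalues and multiplicities (the geometric multiplicity of λ is n − rank(A − λI), which equals the number of Jordan blocks for λ):
  λ = 3: algebraic multiplicity = 4, geometric multiplicity = 2

Determining the block sizes for each eigenvalue:
  λ = 3: with am = 4 and gm = 2, the partition is not yet determined (e.g. several partitions of 4 into 2 parts exist). Let N = A − (3)·I. Computing rank(N^1) = 2, rank(N^2) = 1, rank(N^3) = 0; the number of blocks of size ≥ j is rank(N^{j−1}) − rank(N^j), giving [2, 1, 1]. So we have 1 block(s) of size 3, 1 block(s) of size 1 → block sizes [3, 1]

Assembling the blocks gives a Jordan form
J =
  [3, 1, 0, 0]
  [0, 3, 1, 0]
  [0, 0, 3, 0]
  [0, 0, 0, 3]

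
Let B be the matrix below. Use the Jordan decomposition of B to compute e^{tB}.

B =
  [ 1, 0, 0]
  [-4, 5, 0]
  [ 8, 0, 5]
e^{tB} =
  [exp(t), 0, 0]
  [-exp(5*t) + exp(t), exp(5*t), 0]
  [2*exp(5*t) - 2*exp(t), 0, exp(5*t)]

Strategy: write B = P · J · P⁻¹ where J is a Jordan canonical form, so e^{tB} = P · e^{tJ} · P⁻¹, and e^{tJ} can be computed block-by-block.

B has Jordan form
J =
  [1, 0, 0]
  [0, 5, 0]
  [0, 0, 5]
(up to reordering of blocks).

Per-block formulas:
  For a 1×1 block at λ = 1: exp(t · [1]) = [e^(1t)].
  For a 1×1 block at λ = 5: exp(t · [5]) = [e^(5t)].

After assembling e^{tJ} and conjugating by P, we get:

e^{tB} =
  [exp(t), 0, 0]
  [-exp(5*t) + exp(t), exp(5*t), 0]
  [2*exp(5*t) - 2*exp(t), 0, exp(5*t)]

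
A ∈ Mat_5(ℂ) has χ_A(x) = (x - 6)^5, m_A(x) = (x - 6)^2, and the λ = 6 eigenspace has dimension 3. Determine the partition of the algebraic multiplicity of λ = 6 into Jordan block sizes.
Block sizes for λ = 6: [2, 2, 1]

Step 1 — from the characteristic polynomial, algebraic multiplicity of λ = 6 is 5. From dim ker(A − (6)·I) = 3, there are exactly 3 Jordan blocks for λ = 6.
Step 2 — from the minimal polynomial, the factor (x − 6)^2 tells us the largest block for λ = 6 has size 2.
Step 3 — with total size 5, 3 blocks, and largest block 2, the block sizes (in nonincreasing order) are [2, 2, 1].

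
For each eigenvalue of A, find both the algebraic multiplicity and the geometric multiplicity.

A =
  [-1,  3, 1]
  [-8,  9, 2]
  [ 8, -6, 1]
λ = 3: alg = 3, geom = 2

Step 1 — factor the characteristic polynomial to read off the algebraic multiplicities:
  χ_A(x) = (x - 3)^3

Step 2 — compute geometric multiplicities via the rank-nullity identity g(λ) = n − rank(A − λI):
  rank(A − (3)·I) = 1, so dim ker(A − (3)·I) = n − 1 = 2

Summary:
  λ = 3: algebraic multiplicity = 3, geometric multiplicity = 2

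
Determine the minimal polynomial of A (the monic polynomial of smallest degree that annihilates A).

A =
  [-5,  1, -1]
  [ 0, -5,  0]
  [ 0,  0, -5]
x^2 + 10*x + 25

The characteristic polynomial is χ_A(x) = (x + 5)^3, so the eigenvalues are known. The minimal polynomial is
  m_A(x) = Π_λ (x − λ)^{k_λ}
where k_λ is the size of the *largest* Jordan block for λ (equivalently, the smallest k with (A − λI)^k v = 0 for every generalised eigenvector v of λ).

  λ = -5: largest Jordan block has size 2, contributing (x + 5)^2

So m_A(x) = (x + 5)^2 = x^2 + 10*x + 25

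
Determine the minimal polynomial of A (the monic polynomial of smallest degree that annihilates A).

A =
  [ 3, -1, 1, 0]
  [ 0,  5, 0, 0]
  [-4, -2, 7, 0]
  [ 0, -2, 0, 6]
x^3 - 16*x^2 + 85*x - 150

The characteristic polynomial is χ_A(x) = (x - 6)*(x - 5)^3, so the eigenvalues are known. The minimal polynomial is
  m_A(x) = Π_λ (x − λ)^{k_λ}
where k_λ is the size of the *largest* Jordan block for λ (equivalently, the smallest k with (A − λI)^k v = 0 for every generalised eigenvector v of λ).

  λ = 5: largest Jordan block has size 2, contributing (x − 5)^2
  λ = 6: largest Jordan block has size 1, contributing (x − 6)

So m_A(x) = (x - 6)*(x - 5)^2 = x^3 - 16*x^2 + 85*x - 150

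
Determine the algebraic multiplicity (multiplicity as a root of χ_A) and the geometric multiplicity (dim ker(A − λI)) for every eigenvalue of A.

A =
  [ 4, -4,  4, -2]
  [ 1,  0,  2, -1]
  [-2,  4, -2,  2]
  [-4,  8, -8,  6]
λ = 2: alg = 4, geom = 3

Step 1 — factor the characteristic polynomial to read off the algebraic multiplicities:
  χ_A(x) = (x - 2)^4

Step 2 — compute geometric multiplicities via the rank-nullity identity g(λ) = n − rank(A − λI):
  rank(A − (2)·I) = 1, so dim ker(A − (2)·I) = n − 1 = 3

Summary:
  λ = 2: algebraic multiplicity = 4, geometric multiplicity = 3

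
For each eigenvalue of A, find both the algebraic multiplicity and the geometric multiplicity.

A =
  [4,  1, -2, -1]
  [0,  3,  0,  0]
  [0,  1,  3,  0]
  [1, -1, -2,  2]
λ = 3: alg = 4, geom = 2

Step 1 — factor the characteristic polynomial to read off the algebraic multiplicities:
  χ_A(x) = (x - 3)^4

Step 2 — compute geometric multiplicities via the rank-nullity identity g(λ) = n − rank(A − λI):
  rank(A − (3)·I) = 2, so dim ker(A − (3)·I) = n − 2 = 2

Summary:
  λ = 3: algebraic multiplicity = 4, geometric multiplicity = 2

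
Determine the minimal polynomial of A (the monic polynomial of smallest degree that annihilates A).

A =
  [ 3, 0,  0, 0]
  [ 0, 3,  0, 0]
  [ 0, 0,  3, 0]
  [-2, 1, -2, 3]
x^2 - 6*x + 9

The characteristic polynomial is χ_A(x) = (x - 3)^4, so the eigenvalues are known. The minimal polynomial is
  m_A(x) = Π_λ (x − λ)^{k_λ}
where k_λ is the size of the *largest* Jordan block for λ (equivalently, the smallest k with (A − λI)^k v = 0 for every generalised eigenvector v of λ).

  λ = 3: largest Jordan block has size 2, contributing (x − 3)^2

So m_A(x) = (x - 3)^2 = x^2 - 6*x + 9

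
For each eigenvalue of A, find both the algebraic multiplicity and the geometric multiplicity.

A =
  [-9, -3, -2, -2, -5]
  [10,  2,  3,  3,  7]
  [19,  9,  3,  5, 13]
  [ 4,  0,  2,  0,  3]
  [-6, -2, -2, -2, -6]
λ = -2: alg = 5, geom = 2

Step 1 — factor the characteristic polynomial to read off the algebraic multiplicities:
  χ_A(x) = (x + 2)^5

Step 2 — compute geometric multiplicities via the rank-nullity identity g(λ) = n − rank(A − λI):
  rank(A − (-2)·I) = 3, so dim ker(A − (-2)·I) = n − 3 = 2

Summary:
  λ = -2: algebraic multiplicity = 5, geometric multiplicity = 2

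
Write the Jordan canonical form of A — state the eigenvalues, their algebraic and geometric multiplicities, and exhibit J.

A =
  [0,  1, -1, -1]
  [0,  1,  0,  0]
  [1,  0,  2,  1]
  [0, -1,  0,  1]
J_2(1) ⊕ J_2(1)

The characteristic polynomial is
  det(x·I − A) = x^4 - 4*x^3 + 6*x^2 - 4*x + 1 = (x - 1)^4

Eigenvalues and multiplicities (the geometric multiplicity of λ is n − rank(A − λI), which equals the number of Jordan blocks for λ):
  λ = 1: algebraic multiplicity = 4, geometric multiplicity = 2

Determining the block sizes for each eigenvalue:
  λ = 1: with am = 4 and gm = 2, the partition is not yet determined (e.g. several partitions of 4 into 2 parts exist). Let N = A − (1)·I. Computing rank(N^1) = 2, rank(N^2) = 0; the number of blocks of size ≥ j is rank(N^{j−1}) − rank(N^j), giving [2, 2]. So we have 2 block(s) of size 2 → block sizes [2, 2]

Assembling the blocks gives a Jordan form
J =
  [1, 1, 0, 0]
  [0, 1, 0, 0]
  [0, 0, 1, 1]
  [0, 0, 0, 1]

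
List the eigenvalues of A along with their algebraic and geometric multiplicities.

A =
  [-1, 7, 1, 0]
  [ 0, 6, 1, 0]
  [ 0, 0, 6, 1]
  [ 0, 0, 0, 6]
λ = -1: alg = 1, geom = 1; λ = 6: alg = 3, geom = 1

Step 1 — factor the characteristic polynomial to read off the algebraic multiplicities:
  χ_A(x) = (x - 6)^3*(x + 1)

Step 2 — compute geometric multiplicities via the rank-nullity identity g(λ) = n − rank(A − λI):
  rank(A − (-1)·I) = 3, so dim ker(A − (-1)·I) = n − 3 = 1
  rank(A − (6)·I) = 3, so dim ker(A − (6)·I) = n − 3 = 1

Summary:
  λ = -1: algebraic multiplicity = 1, geometric multiplicity = 1
  λ = 6: algebraic multiplicity = 3, geometric multiplicity = 1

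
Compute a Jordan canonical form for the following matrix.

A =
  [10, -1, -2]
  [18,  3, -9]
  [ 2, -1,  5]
J_3(6)

The characteristic polynomial is
  det(x·I − A) = x^3 - 18*x^2 + 108*x - 216 = (x - 6)^3

Eigenvalues and multiplicities (the geometric multiplicity of λ is n − rank(A − λI), which equals the number of Jordan blocks for λ):
  λ = 6: algebraic multiplicity = 3, geometric multiplicity = 1

Determining the block sizes for each eigenvalue:
  λ = 6: one block (gm = 1), so the single block has size am = 3 → block sizes [3]

Assembling the blocks gives a Jordan form
J =
  [6, 1, 0]
  [0, 6, 1]
  [0, 0, 6]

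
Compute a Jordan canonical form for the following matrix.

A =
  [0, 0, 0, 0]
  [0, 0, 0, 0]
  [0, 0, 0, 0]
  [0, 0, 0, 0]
J_1(0) ⊕ J_1(0) ⊕ J_1(0) ⊕ J_1(0)

The characteristic polynomial is
  det(x·I − A) = x^4

Eigenvalues and multiplicities (the geometric multiplicity of λ is n − rank(A − λI), which equals the number of Jordan blocks for λ):
  λ = 0: algebraic multiplicity = 4, geometric multiplicity = 4

Determining the block sizes for each eigenvalue:
  λ = 0: gm = am = 4, so every block has size 1 → block sizes [1, 1, 1, 1]

Assembling the blocks gives a Jordan form
J =
  [0, 0, 0, 0]
  [0, 0, 0, 0]
  [0, 0, 0, 0]
  [0, 0, 0, 0]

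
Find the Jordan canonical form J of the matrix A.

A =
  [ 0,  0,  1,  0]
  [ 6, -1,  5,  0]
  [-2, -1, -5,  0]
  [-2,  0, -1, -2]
J_3(-2) ⊕ J_1(-2)

The characteristic polynomial is
  det(x·I − A) = x^4 + 8*x^3 + 24*x^2 + 32*x + 16 = (x + 2)^4

Eigenvalues and multiplicities (the geometric multiplicity of λ is n − rank(A − λI), which equals the number of Jordan blocks for λ):
  λ = -2: algebraic multiplicity = 4, geometric multiplicity = 2

Determining the block sizes for each eigenvalue:
  λ = -2: with am = 4 and gm = 2, the partition is not yet determined (e.g. several partitions of 4 into 2 parts exist). Let N = A − (-2)·I. Computing rank(N^1) = 2, rank(N^2) = 1, rank(N^3) = 0; the number of blocks of size ≥ j is rank(N^{j−1}) − rank(N^j), giving [2, 1, 1]. So we have 1 block(s) of size 3, 1 block(s) of size 1 → block sizes [3, 1]

Assembling the blocks gives a Jordan form
J =
  [-2,  1,  0,  0]
  [ 0, -2,  1,  0]
  [ 0,  0, -2,  0]
  [ 0,  0,  0, -2]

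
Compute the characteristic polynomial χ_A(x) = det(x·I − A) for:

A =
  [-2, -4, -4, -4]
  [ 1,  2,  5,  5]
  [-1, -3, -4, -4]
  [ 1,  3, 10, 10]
x^4 - 6*x^3

Expanding det(x·I − A) (e.g. by cofactor expansion or by noting that A is similar to its Jordan form J, which has the same characteristic polynomial as A) gives
  χ_A(x) = x^4 - 6*x^3
which factors as x^3*(x - 6). The eigenvalues (with algebraic multiplicities) are λ = 0 with multiplicity 3, λ = 6 with multiplicity 1.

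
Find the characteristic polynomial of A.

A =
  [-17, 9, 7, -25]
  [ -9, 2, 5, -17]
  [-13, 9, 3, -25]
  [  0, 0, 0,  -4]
x^4 + 16*x^3 + 96*x^2 + 256*x + 256

Expanding det(x·I − A) (e.g. by cofactor expansion or by noting that A is similar to its Jordan form J, which has the same characteristic polynomial as A) gives
  χ_A(x) = x^4 + 16*x^3 + 96*x^2 + 256*x + 256
which factors as (x + 4)^4. The eigenvalues (with algebraic multiplicities) are λ = -4 with multiplicity 4.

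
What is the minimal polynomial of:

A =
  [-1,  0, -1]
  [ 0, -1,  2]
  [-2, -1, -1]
x^3 + 3*x^2 + 3*x + 1

The characteristic polynomial is χ_A(x) = (x + 1)^3, so the eigenvalues are known. The minimal polynomial is
  m_A(x) = Π_λ (x − λ)^{k_λ}
where k_λ is the size of the *largest* Jordan block for λ (equivalently, the smallest k with (A − λI)^k v = 0 for every generalised eigenvector v of λ).

  λ = -1: largest Jordan block has size 3, contributing (x + 1)^3

So m_A(x) = (x + 1)^3 = x^3 + 3*x^2 + 3*x + 1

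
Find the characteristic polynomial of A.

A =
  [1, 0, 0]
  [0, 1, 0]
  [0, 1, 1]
x^3 - 3*x^2 + 3*x - 1

Expanding det(x·I − A) (e.g. by cofactor expansion or by noting that A is similar to its Jordan form J, which has the same characteristic polynomial as A) gives
  χ_A(x) = x^3 - 3*x^2 + 3*x - 1
which factors as (x - 1)^3. The eigenvalues (with algebraic multiplicities) are λ = 1 with multiplicity 3.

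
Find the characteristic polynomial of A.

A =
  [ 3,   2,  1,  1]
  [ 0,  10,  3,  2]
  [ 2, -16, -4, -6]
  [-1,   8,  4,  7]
x^4 - 16*x^3 + 96*x^2 - 256*x + 256

Expanding det(x·I − A) (e.g. by cofactor expansion or by noting that A is similar to its Jordan form J, which has the same characteristic polynomial as A) gives
  χ_A(x) = x^4 - 16*x^3 + 96*x^2 - 256*x + 256
which factors as (x - 4)^4. The eigenvalues (with algebraic multiplicities) are λ = 4 with multiplicity 4.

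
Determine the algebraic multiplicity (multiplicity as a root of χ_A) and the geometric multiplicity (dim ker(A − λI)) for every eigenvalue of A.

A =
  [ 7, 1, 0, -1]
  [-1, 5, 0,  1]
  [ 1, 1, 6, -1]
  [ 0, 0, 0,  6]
λ = 6: alg = 4, geom = 3

Step 1 — factor the characteristic polynomial to read off the algebraic multiplicities:
  χ_A(x) = (x - 6)^4

Step 2 — compute geometric multiplicities via the rank-nullity identity g(λ) = n − rank(A − λI):
  rank(A − (6)·I) = 1, so dim ker(A − (6)·I) = n − 1 = 3

Summary:
  λ = 6: algebraic multiplicity = 4, geometric multiplicity = 3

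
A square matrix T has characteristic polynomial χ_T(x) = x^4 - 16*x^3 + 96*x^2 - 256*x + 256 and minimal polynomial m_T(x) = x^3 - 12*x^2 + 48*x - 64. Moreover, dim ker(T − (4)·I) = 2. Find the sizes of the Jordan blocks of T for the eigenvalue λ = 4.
Block sizes for λ = 4: [3, 1]

Step 1 — from the characteristic polynomial, algebraic multiplicity of λ = 4 is 4. From dim ker(T − (4)·I) = 2, there are exactly 2 Jordan blocks for λ = 4.
Step 2 — from the minimal polynomial, the factor (x − 4)^3 tells us the largest block for λ = 4 has size 3.
Step 3 — with total size 4, 2 blocks, and largest block 3, the block sizes (in nonincreasing order) are [3, 1].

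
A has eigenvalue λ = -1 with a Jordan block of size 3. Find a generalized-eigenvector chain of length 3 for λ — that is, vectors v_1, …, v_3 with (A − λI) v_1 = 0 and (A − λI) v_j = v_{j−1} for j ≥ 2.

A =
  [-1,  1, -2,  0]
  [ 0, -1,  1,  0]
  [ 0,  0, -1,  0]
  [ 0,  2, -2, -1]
A Jordan chain for λ = -1 of length 3:
v_1 = (1, 0, 0, 2)ᵀ
v_2 = (-2, 1, 0, -2)ᵀ
v_3 = (0, 0, 1, 0)ᵀ

Let N = A − (-1)·I. We want v_3 with N^3 v_3 = 0 but N^2 v_3 ≠ 0; then v_{j-1} := N · v_j for j = 3, …, 2.

Pick v_3 = (0, 0, 1, 0)ᵀ.
Then v_2 = N · v_3 = (-2, 1, 0, -2)ᵀ.
Then v_1 = N · v_2 = (1, 0, 0, 2)ᵀ.

Sanity check: (A − (-1)·I) v_1 = (0, 0, 0, 0)ᵀ = 0. ✓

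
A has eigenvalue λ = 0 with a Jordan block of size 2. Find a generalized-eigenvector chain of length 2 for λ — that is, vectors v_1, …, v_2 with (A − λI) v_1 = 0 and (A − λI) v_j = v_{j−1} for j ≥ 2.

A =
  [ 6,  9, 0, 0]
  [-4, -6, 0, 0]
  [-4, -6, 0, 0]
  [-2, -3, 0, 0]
A Jordan chain for λ = 0 of length 2:
v_1 = (6, -4, -4, -2)ᵀ
v_2 = (1, 0, 0, 0)ᵀ

Let N = A − (0)·I. We want v_2 with N^2 v_2 = 0 but N^1 v_2 ≠ 0; then v_{j-1} := N · v_j for j = 2, …, 2.

Pick v_2 = (1, 0, 0, 0)ᵀ.
Then v_1 = N · v_2 = (6, -4, -4, -2)ᵀ.

Sanity check: (A − (0)·I) v_1 = (0, 0, 0, 0)ᵀ = 0. ✓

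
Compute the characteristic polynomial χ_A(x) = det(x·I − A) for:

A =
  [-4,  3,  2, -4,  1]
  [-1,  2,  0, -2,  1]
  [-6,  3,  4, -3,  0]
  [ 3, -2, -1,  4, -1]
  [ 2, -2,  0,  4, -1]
x^5 - 5*x^4 + 10*x^3 - 10*x^2 + 5*x - 1

Expanding det(x·I − A) (e.g. by cofactor expansion or by noting that A is similar to its Jordan form J, which has the same characteristic polynomial as A) gives
  χ_A(x) = x^5 - 5*x^4 + 10*x^3 - 10*x^2 + 5*x - 1
which factors as (x - 1)^5. The eigenvalues (with algebraic multiplicities) are λ = 1 with multiplicity 5.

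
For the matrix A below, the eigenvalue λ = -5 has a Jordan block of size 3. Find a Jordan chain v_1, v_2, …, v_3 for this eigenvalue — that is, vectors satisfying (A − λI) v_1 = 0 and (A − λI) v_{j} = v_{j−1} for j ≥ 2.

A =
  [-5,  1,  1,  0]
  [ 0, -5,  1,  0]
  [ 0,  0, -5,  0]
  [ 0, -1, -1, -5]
A Jordan chain for λ = -5 of length 3:
v_1 = (1, 0, 0, -1)ᵀ
v_2 = (1, 1, 0, -1)ᵀ
v_3 = (0, 0, 1, 0)ᵀ

Let N = A − (-5)·I. We want v_3 with N^3 v_3 = 0 but N^2 v_3 ≠ 0; then v_{j-1} := N · v_j for j = 3, …, 2.

Pick v_3 = (0, 0, 1, 0)ᵀ.
Then v_2 = N · v_3 = (1, 1, 0, -1)ᵀ.
Then v_1 = N · v_2 = (1, 0, 0, -1)ᵀ.

Sanity check: (A − (-5)·I) v_1 = (0, 0, 0, 0)ᵀ = 0. ✓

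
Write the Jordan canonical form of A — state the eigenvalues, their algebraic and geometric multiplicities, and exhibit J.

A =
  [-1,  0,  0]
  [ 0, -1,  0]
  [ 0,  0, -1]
J_1(-1) ⊕ J_1(-1) ⊕ J_1(-1)

The characteristic polynomial is
  det(x·I − A) = x^3 + 3*x^2 + 3*x + 1 = (x + 1)^3

Eigenvalues and multiplicities (the geometric multiplicity of λ is n − rank(A − λI), which equals the number of Jordan blocks for λ):
  λ = -1: algebraic multiplicity = 3, geometric multiplicity = 3

Determining the block sizes for each eigenvalue:
  λ = -1: gm = am = 3, so every block has size 1 → block sizes [1, 1, 1]

Assembling the blocks gives a Jordan form
J =
  [-1,  0,  0]
  [ 0, -1,  0]
  [ 0,  0, -1]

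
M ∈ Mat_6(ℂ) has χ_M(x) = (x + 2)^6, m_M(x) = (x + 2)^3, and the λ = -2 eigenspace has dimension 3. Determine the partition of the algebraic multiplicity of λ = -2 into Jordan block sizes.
Block sizes for λ = -2: [3, 2, 1]

Step 1 — from the characteristic polynomial, algebraic multiplicity of λ = -2 is 6. From dim ker(M − (-2)·I) = 3, there are exactly 3 Jordan blocks for λ = -2.
Step 2 — from the minimal polynomial, the factor (x + 2)^3 tells us the largest block for λ = -2 has size 3.
Step 3 — with total size 6, 3 blocks, and largest block 3, the block sizes (in nonincreasing order) are [3, 2, 1].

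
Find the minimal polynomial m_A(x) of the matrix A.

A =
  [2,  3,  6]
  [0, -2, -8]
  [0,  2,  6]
x^2 - 4*x + 4

The characteristic polynomial is χ_A(x) = (x - 2)^3, so the eigenvalues are known. The minimal polynomial is
  m_A(x) = Π_λ (x − λ)^{k_λ}
where k_λ is the size of the *largest* Jordan block for λ (equivalently, the smallest k with (A − λI)^k v = 0 for every generalised eigenvector v of λ).

  λ = 2: largest Jordan block has size 2, contributing (x − 2)^2

So m_A(x) = (x - 2)^2 = x^2 - 4*x + 4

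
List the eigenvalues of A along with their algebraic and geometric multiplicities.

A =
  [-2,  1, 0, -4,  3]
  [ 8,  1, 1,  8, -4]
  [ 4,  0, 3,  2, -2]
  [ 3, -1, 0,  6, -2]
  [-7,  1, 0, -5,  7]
λ = 3: alg = 5, geom = 2

Step 1 — factor the characteristic polynomial to read off the algebraic multiplicities:
  χ_A(x) = (x - 3)^5

Step 2 — compute geometric multiplicities via the rank-nullity identity g(λ) = n − rank(A − λI):
  rank(A − (3)·I) = 3, so dim ker(A − (3)·I) = n − 3 = 2

Summary:
  λ = 3: algebraic multiplicity = 5, geometric multiplicity = 2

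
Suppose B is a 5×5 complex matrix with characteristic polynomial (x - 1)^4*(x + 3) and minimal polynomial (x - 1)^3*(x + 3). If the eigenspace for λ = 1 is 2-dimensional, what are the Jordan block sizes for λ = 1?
Block sizes for λ = 1: [3, 1]

Step 1 — from the characteristic polynomial, algebraic multiplicity of λ = 1 is 4. From dim ker(B − (1)·I) = 2, there are exactly 2 Jordan blocks for λ = 1.
Step 2 — from the minimal polynomial, the factor (x − 1)^3 tells us the largest block for λ = 1 has size 3.
Step 3 — with total size 4, 2 blocks, and largest block 3, the block sizes (in nonincreasing order) are [3, 1].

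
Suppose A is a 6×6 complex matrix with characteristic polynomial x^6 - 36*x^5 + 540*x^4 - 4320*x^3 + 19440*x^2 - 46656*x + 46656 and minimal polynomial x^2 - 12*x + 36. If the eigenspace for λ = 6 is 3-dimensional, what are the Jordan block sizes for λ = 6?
Block sizes for λ = 6: [2, 2, 2]

Step 1 — from the characteristic polynomial, algebraic multiplicity of λ = 6 is 6. From dim ker(A − (6)·I) = 3, there are exactly 3 Jordan blocks for λ = 6.
Step 2 — from the minimal polynomial, the factor (x − 6)^2 tells us the largest block for λ = 6 has size 2.
Step 3 — with total size 6, 3 blocks, and largest block 2, the block sizes (in nonincreasing order) are [2, 2, 2].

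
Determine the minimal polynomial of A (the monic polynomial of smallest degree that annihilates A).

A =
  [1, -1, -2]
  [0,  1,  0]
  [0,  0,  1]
x^2 - 2*x + 1

The characteristic polynomial is χ_A(x) = (x - 1)^3, so the eigenvalues are known. The minimal polynomial is
  m_A(x) = Π_λ (x − λ)^{k_λ}
where k_λ is the size of the *largest* Jordan block for λ (equivalently, the smallest k with (A − λI)^k v = 0 for every generalised eigenvector v of λ).

  λ = 1: largest Jordan block has size 2, contributing (x − 1)^2

So m_A(x) = (x - 1)^2 = x^2 - 2*x + 1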